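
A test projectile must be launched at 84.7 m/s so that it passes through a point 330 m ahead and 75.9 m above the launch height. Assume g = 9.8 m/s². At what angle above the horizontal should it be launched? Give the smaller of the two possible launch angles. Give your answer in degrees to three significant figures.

Trajectory: y = x tanθ − g x² (1 + tan²θ)/(2v₀²). With x = 330, y = 75.9, v₀ = 84.7, g = 9.80:
74.38 tan²θ − 330 tanθ + (150.3) = 0.
tanθ = [330 ± √(330² − 4 × 74.38 × (150.3))] / (2 × 74.38) = (330 ± 253.4) / 148.8, giving tanθ = 0.5152 or 3.921.
θ = 27.26° or 75.69°; the smaller is 27.26°.

27.3°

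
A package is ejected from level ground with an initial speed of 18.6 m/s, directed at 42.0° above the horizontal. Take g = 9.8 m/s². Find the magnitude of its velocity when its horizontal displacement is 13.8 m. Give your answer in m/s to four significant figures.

vₓ = 18.60 cos 42.0° = 13.82 m/s; v_y0 = 18.60 sin 42.0° = 12.45 m/s.
At x = 13.8 m, t = x/vₓ = 13.8/13.82 = 0.9984 s.
Vertical velocity there: v_y = v_y0 − g t = 12.45 − 9.80 × 0.9984 = 2.662 m/s.
Speed: √(vₓ² + v_y²) = √(13.82² + 2.662²) = 14.08 m/s.

14.08 m/s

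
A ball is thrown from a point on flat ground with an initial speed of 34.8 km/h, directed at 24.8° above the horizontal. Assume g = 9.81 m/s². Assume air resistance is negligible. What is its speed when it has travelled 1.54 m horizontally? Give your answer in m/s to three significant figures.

Convert: 34.8 km/h = 34.8/3.6 = 9.667 m/s.
Horizontal component vₓ = 9.667 cos 24.8° = 8.775 m/s; vertical v_y0 = 9.667 sin 24.8° = 4.055 m/s.
Time to reach x = 1.54 m: t = x/vₓ = 1.54/8.775 = 0.1755 s.
Vertical velocity there: v_y = v_y0 − g t = 4.055 − 9.81 × 0.1755 = 2.333 m/s.
Speed: √(vₓ² + v_y²) = √(8.775² + 2.333²) = 9.080 m/s.

9.08 m/s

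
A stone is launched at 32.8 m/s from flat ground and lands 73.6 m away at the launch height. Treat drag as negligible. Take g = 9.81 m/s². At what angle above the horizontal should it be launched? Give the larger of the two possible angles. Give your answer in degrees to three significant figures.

R = v₀² sin 2θ / g gives sin 2θ = gR/v₀² = 9.81·73.6/32.8² = 0.6711.
2θ = 42.15° or 180° − 42.15° = 137.8°, so θ = 21.08° or 68.92°.
The larger angle is 68.92°.

68.9°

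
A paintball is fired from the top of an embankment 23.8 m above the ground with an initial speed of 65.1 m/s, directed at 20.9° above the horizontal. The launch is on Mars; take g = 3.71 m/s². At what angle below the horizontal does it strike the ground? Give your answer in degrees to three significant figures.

23.7°

Components: vₓ = 65.10 cos 20.9° = 60.82 m/s, v_y0 = 65.10 sin 20.9° = 23.22 m/s.
With up positive and y = 0 at the ground: y(t) = 23.8 + (23.22) t − 1.855 t². Setting y = 0 and taking the positive root: t = [23.22 + √(23.22² + 2·3.71·23.8)] / 3.71 = (23.22 + 26.76) / 3.71 = 13.47 s.
At impact: v_y = v_y0 − g t = −26.76 m/s; vₓ = 60.82 m/s.
Angle below horizontal: arctan(|v_y|/vₓ) = arctan(26.76/60.82) = 23.75°.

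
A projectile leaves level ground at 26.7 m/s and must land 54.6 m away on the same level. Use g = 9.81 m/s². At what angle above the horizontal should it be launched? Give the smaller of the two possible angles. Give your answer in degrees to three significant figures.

Level-ground range R = v₀² sin(2θ)/g ⇒ sin(2θ) = gR/v₀² = 9.81 × 54.6 / 26.7² = 0.7513.
2θ = 48.71° or 180° − 48.71° = 131.3°, so θ = 24.35° or 65.65°.
The smaller angle is 24.35°.

24.4°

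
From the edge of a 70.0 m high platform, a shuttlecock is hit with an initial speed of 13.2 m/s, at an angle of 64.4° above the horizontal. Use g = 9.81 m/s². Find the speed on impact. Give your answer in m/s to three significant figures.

vₓ = 13.20 cos 64.4° = 5.704 m/s; v_y0 = 13.20 sin 64.4° = 11.90 m/s.
The projectile lands when y = 70.0 + (11.90) t − ½·9.81·t² = 0. Positive root: t = (11.90 + √(11.90² + 2·9.81·70.0)) / 9.81 = (11.90 + 38.92) / 9.81 = 5.181 s.
Vertical velocity at impact: v_y = v_y0 − g t = 11.90 − 9.81 × 5.181 = −38.92 m/s.
Speed: |v| = √(vₓ² + v_y²) = √(5.704² + 38.92²) = 39.34 m/s.

39.3 m/s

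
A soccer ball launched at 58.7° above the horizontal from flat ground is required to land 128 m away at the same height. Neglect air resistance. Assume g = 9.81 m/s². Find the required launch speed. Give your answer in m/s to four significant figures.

37.61 m/s

On level ground R = v₀² sin 2θ / g ⇒ v₀ = √(gR / sin 2θ).
v₀ = √(9.81 × 128 / sin 117.4°) = √(1256 / 0.8878) = √1414.3 = 37.61 m/s.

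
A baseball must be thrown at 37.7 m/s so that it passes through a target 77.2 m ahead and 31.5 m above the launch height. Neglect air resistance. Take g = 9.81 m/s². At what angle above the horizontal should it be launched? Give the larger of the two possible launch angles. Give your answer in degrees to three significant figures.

Trajectory: y = x tanθ − g x² (1 + tan²θ)/(2v₀²). With x = 77.2, y = 31.5, v₀ = 37.7, g = 9.81:
20.57 tan²θ − 77.2 tanθ + (52.07) = 0.
tanθ = [77.2 ± √(77.2² − 4 × 20.57 × (52.07))] / (2 × 20.57) = (77.2 ± 40.94) / 41.14, giving tanθ = 0.8815 or 2.872.
θ = 41.39° or 70.80°; the larger is 70.80°.

70.8°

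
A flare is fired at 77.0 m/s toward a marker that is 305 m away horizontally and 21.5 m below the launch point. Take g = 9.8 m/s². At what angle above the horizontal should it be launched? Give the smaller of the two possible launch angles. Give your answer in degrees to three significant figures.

10.8°

Trajectory: y = x tanθ − g x² (1 + tan²θ)/(2v₀²). With x = 305, y = −21.5, v₀ = 77.0, g = 9.80:
76.88 tan²θ − 305 tanθ + (55.38) = 0.
tanθ = [305 ± √(305² − 4 × 76.88 × (55.38))] / (2 × 76.88) = (305 ± 275.7) / 153.8, giving tanθ = 0.1907 or 3.776.
θ = 10.80° or 75.17°; the smaller is 10.80°.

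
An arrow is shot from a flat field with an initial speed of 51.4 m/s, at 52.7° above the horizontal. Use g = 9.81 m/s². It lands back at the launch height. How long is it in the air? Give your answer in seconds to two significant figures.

8.3 s

Components: vₓ = 51.40 cos 52.7° = 31.15 m/s, v_y0 = 51.40 sin 52.7° = 40.89 m/s.
Time of flight on level ground: T = 2 v_y0 / g = 2 × 40.89 / 9.81 = 8.336 s.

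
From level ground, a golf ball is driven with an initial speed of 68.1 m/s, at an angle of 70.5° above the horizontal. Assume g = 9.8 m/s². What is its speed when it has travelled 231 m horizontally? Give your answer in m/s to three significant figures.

Components: vₓ = 68.10 cos 70.5° = 22.73 m/s, v_y0 = 68.10 sin 70.5° = 64.19 m/s.
Time to reach x = 231 m: t = x/vₓ = 231/22.73 = 10.16 s.
Vertical velocity there: v_y = v_y0 − g t = 64.19 − 9.80 × 10.16 = −35.39 m/s.
Speed: √(vₓ² + v_y²) = √(22.73² + 35.39²) = 42.06 m/s.

42.1 m/s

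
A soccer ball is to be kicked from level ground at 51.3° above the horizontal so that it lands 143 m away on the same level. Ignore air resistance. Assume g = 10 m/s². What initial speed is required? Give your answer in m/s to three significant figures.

38.3 m/s

On level ground R = v₀² sin 2θ / g ⇒ v₀ = √(gR / sin 2θ).
v₀ = √(10.0 × 143 / sin 102.6°) = √(1430 / 0.9759) = √1465.3 = 38.28 m/s.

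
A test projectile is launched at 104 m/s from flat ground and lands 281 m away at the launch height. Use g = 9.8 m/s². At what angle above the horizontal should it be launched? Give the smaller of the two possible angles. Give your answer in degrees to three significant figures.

R = v₀² sin 2θ / g gives sin 2θ = gR/v₀² = 9.80·281/104² = 0.2546.
2θ = 14.75° or 180° − 14.75° = 165.2°, so θ = 7.375° or 82.62°.
The smaller angle is 7.375°.

7.38°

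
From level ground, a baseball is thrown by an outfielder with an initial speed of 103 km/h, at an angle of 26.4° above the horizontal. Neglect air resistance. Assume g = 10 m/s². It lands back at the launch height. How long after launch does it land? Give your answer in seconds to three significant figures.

Convert: 103 km/h = 103/3.6 = 28.61 m/s.
vₓ = 28.61 cos 26.4° = 25.63 m/s; v_y0 = 28.61 sin 26.4° = 12.72 m/s.
Landing at launch height ⇒ T = 2 v_y0 / g = 2 × 12.72 / 10.0 = 2.544 s.

2.54 s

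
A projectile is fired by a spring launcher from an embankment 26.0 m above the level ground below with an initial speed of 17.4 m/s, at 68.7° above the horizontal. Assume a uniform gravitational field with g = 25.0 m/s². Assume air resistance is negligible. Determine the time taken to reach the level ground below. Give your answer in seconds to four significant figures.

2.230 s

Components: vₓ = 17.40 cos 68.7° = 6.321 m/s, v_y0 = 17.40 sin 68.7° = 16.21 m/s.
The projectile lands when y = 26.0 + (16.21) t − ½·25.0·t² = 0. Positive root: t = (16.21 + √(16.21² + 2·25.0·26.0)) / 25.0 = (16.21 + 39.53) / 25.0 = 2.230 s.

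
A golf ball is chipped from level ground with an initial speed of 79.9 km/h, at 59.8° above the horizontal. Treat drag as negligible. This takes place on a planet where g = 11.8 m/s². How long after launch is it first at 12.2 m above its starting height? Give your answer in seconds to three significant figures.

Convert: 79.9 km/h = 79.9/3.6 = 22.19 m/s.
vₓ = 22.19 cos 59.8° = 11.16 m/s; v_y0 = 22.19 sin 59.8° = 19.18 m/s.
Height y(t) = 19.18 t − 5.900 t² = 12.2 gives 5.900 t² − 19.18 t + 12.2 = 0.
Quadratic formula: t = (19.18 ± √80.033) / 11.8 = (19.18 ± 8.946) / 11.8 → t = 0.8675 s or 2.384 s.
The first (ascending) time is 0.8675 s.

0.867 s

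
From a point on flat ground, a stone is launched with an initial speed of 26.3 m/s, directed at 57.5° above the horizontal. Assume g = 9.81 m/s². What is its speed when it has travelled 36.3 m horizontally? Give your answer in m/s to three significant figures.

14.4 m/s

Components: vₓ = 26.30 cos 57.5° = 14.13 m/s, v_y0 = 26.30 sin 57.5° = 22.18 m/s.
x = vₓ t ⇒ t = 36.3/14.13 = 2.569 s.
Vertical velocity there: v_y = v_y0 − g t = 22.18 − 9.81 × 2.569 = −3.019 m/s.
Speed: √(vₓ² + v_y²) = √(14.13² + 3.019²) = 14.45 m/s.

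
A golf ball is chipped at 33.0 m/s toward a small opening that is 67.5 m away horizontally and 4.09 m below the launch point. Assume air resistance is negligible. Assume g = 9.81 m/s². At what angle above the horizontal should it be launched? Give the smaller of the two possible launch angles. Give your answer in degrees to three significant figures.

Trajectory: y = x tanθ − g x² (1 + tan²θ)/(2v₀²). With x = 67.5, y = −4.09, v₀ = 33.0, g = 9.81:
20.52 tan²θ − 67.5 tanθ + (16.43) = 0.
tanθ = [67.5 ± √(67.5² − 4 × 20.52 × (16.43))] / (2 × 20.52) = (67.5 ± 56.63) / 41.04, giving tanθ = 0.2647 or 3.024.
θ = 14.83° or 71.70°; the smaller is 14.83°.

14.8°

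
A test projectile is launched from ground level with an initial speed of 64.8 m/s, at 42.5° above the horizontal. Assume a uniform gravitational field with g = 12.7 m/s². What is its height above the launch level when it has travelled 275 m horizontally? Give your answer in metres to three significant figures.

41.6 m

Horizontal component vₓ = 64.80 cos 42.5° = 47.78 m/s; vertical v_y0 = 64.80 sin 42.5° = 43.78 m/s.
At x = 275 m, t = x/vₓ = 275/47.78 = 5.756 s.
Height: y = v_y0 t − ½ g t² = 43.78 × 5.756 − 6.350 × 5.756² = 252.0 − 210.4 = 41.60 m.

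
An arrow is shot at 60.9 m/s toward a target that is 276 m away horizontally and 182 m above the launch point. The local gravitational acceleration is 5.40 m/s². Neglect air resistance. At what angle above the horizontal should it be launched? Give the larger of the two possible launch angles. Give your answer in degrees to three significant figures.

75.5°

Trajectory: y = x tanθ − g x² (1 + tan²θ)/(2v₀²). With x = 276, y = 182, v₀ = 60.9, g = 5.40:
55.46 tan²θ − 276 tanθ + (237.5) = 0.
tanθ = [276 ± √(276² − 4 × 55.46 × (237.5))] / (2 × 55.46) = (276 ± 153.3) / 110.9, giving tanθ = 1.106 or 3.871.
θ = 47.89° or 75.51°; the larger is 75.51°.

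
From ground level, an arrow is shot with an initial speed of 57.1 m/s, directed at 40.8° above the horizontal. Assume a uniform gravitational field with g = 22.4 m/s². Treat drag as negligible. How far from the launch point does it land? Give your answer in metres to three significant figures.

144 m

Resolve: vₓ = 57.10 cos 40.8° = 43.22 m/s and v_y0 = 57.10 sin 40.8° = 37.31 m/s.
Time aloft: T = 2 v_y0 / g = 2 × 37.31 / 22.4 = 3.331 s.
Range: R = vₓ T = 43.22 × 3.331 = 144.0 m.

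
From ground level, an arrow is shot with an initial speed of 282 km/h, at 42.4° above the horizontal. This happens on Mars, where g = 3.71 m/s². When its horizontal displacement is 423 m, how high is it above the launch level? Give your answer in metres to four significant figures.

287.1 m

Convert: 282 km/h = 282/3.6 = 78.33 m/s.
Resolve: vₓ = 78.33 cos 42.4° = 57.85 m/s and v_y0 = 78.33 sin 42.4° = 52.82 m/s.
x = vₓ t ⇒ t = 423/57.85 = 7.313 s.
Height: y = v_y0 t − ½ g t² = 52.82 × 7.313 − 1.855 × 7.313² = 386.3 − 99.19 = 287.1 m.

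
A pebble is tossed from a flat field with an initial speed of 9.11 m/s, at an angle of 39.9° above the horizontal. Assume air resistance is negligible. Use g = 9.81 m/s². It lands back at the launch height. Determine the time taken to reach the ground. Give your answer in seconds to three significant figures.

Components: vₓ = 9.110 cos 39.9° = 6.989 m/s, v_y0 = 9.110 sin 39.9° = 5.844 m/s.
It returns to y = 0 when t = 2 v_y0 / g = 2(5.844)/9.81 = 1.191 s.

1.19 s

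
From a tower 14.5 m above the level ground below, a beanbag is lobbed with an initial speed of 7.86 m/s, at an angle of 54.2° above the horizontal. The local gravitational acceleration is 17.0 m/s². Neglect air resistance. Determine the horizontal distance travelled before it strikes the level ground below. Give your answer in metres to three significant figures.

vₓ = 7.860 cos 54.2° = 4.598 m/s; v_y0 = 7.860 sin 54.2° = 6.375 m/s.
The projectile lands when y = 14.5 + (6.375) t − ½·17.0·t² = 0. Positive root: t = (6.375 + √(6.375² + 2·17.0·14.5)) / 17.0 = (6.375 + 23.10) / 17.0 = 1.734 s.
Horizontal distance: R = vₓ t = 4.598 × 1.734 = 7.972 m.

7.97 m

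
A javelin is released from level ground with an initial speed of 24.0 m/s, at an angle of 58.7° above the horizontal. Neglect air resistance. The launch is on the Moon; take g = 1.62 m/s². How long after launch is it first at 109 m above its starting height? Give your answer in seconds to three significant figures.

Resolve: vₓ = 24.00 cos 58.7° = 12.47 m/s and v_y0 = 24.00 sin 58.7° = 20.51 m/s.
Height y(t) = 20.51 t − 0.8100 t² = 109 gives 0.8100 t² − 20.51 t + 109 = 0.
t = [20.51 ± √(20.51² − 2·1.62·109)] / 1.62 = (20.51 ± 8.208) / 1.62, so t = 7.592 s or t = 17.73 s.
The first (ascending) time is 7.592 s.

7.59 s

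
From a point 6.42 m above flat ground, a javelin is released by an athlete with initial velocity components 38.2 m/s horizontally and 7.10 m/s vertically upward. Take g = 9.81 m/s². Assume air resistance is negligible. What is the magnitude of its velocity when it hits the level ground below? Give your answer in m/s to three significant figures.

40.4 m/s

The projectile lands when y = 6.42 + (7.100) t − ½·9.81·t² = 0. Positive root: t = (7.100 + √(7.100² + 2·9.81·6.42)) / 9.81 = (7.100 + 13.28) / 9.81 = 2.078 s.
Vertical velocity at impact: v_y = v_y0 − g t = 7.100 − 9.81 × 2.078 = −13.28 m/s.
Speed: |v| = √(vₓ² + v_y²) = √(38.20² + 13.28²) = 40.44 m/s.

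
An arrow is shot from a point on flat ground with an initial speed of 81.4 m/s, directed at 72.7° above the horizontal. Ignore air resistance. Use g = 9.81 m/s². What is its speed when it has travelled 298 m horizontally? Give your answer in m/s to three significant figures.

49.4 m/s

Resolve: vₓ = 81.40 cos 72.7° = 24.21 m/s and v_y0 = 81.40 sin 72.7° = 77.72 m/s.
x = vₓ t ⇒ t = 298/24.21 = 12.31 s.
Vertical velocity there: v_y = v_y0 − g t = 77.72 − 9.81 × 12.31 = −43.05 m/s.
Speed: √(vₓ² + v_y²) = √(24.21² + 43.05²) = 49.39 m/s.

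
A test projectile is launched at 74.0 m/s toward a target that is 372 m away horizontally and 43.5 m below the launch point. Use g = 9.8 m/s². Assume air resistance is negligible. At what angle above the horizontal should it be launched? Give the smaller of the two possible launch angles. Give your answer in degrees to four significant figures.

13.18°

Trajectory: y = x tanθ − g x² (1 + tan²θ)/(2v₀²). With x = 372, y = −43.5, v₀ = 74.0, g = 9.80:
123.8 tan²θ − 372 tanθ + (80.33) = 0.
tanθ = [372 ± √(372² − 4 × 123.8 × (80.33))] / (2 × 123.8) = (372 ± 314.0) / 247.7, giving tanθ = 0.2342 or 2.770.
θ = 13.18° or 70.15°; the smaller is 13.18°.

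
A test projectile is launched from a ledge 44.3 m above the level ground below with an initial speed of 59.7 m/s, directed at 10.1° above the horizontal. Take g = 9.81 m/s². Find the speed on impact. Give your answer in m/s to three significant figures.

66.6 m/s

Resolve: vₓ = 59.70 cos 10.1° = 58.77 m/s and v_y0 = 59.70 sin 10.1° = 10.47 m/s.
The projectile lands when y = 44.3 + (10.47) t − ½·9.81·t² = 0. Positive root: t = (10.47 + √(10.47² + 2·9.81·44.3)) / 9.81 = (10.47 + 31.29) / 9.81 = 4.256 s.
Vertical velocity at impact: v_y = v_y0 − g t = 10.47 − 9.81 × 4.256 = −31.29 m/s.
Speed: |v| = √(vₓ² + v_y²) = √(58.77² + 31.29²) = 66.58 m/s.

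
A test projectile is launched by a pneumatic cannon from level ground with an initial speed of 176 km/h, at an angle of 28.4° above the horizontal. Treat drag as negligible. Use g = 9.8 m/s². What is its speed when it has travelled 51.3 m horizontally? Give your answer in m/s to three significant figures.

44.5 m/s

Convert: 176 km/h = 176/3.6 = 48.89 m/s.
Horizontal component vₓ = 48.89 cos 28.4° = 43.01 m/s; vertical v_y0 = 48.89 sin 28.4° = 23.25 m/s.
At x = 51.3 m, t = x/vₓ = 51.3/43.01 = 1.193 s.
Vertical velocity there: v_y = v_y0 − g t = 23.25 − 9.80 × 1.193 = 11.56 m/s.
Speed: √(vₓ² + v_y²) = √(43.01² + 11.56²) = 44.53 m/s.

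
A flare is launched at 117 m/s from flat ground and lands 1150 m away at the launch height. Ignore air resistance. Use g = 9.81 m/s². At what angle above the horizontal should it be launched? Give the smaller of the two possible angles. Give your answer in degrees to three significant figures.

From R = (v₀²/g) sin 2θ: sin 2θ = 9.81 × 1150 / 13689 = 0.8241.
2θ = 55.50° or 180° − 55.50° = 124.5°, so θ = 27.75° or 62.25°.
The smaller angle is 27.75°.

27.8°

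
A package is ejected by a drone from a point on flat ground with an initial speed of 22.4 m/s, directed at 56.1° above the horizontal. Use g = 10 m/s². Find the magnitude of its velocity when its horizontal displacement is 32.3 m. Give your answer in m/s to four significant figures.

Horizontal component vₓ = 22.40 cos 56.1° = 12.49 m/s; vertical v_y0 = 22.40 sin 56.1° = 18.59 m/s.
Time to reach x = 32.3 m: t = x/vₓ = 32.3/12.49 = 2.585 s.
Vertical velocity there: v_y = v_y0 − g t = 18.59 − 10.0 × 2.585 = −7.261 m/s.
Speed: √(vₓ² + v_y²) = √(12.49² + 7.261²) = 14.45 m/s.

14.45 m/s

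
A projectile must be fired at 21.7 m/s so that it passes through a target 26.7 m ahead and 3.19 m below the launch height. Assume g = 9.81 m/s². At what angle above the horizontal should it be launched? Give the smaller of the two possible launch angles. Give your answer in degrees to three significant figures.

Trajectory: y = x tanθ − g x² (1 + tan²θ)/(2v₀²). With x = 26.7, y = −3.19, v₀ = 21.7, g = 9.81:
7.426 tan²θ − 26.7 tanθ + (4.236) = 0.
tanθ = [26.7 ± √(26.7² − 4 × 7.426 × (4.236))] / (2 × 7.426) = (26.7 ± 24.23) / 14.85, giving tanθ = 0.1663 or 3.429.
θ = 9.444° or 73.74°; the smaller is 9.444°.

9.44°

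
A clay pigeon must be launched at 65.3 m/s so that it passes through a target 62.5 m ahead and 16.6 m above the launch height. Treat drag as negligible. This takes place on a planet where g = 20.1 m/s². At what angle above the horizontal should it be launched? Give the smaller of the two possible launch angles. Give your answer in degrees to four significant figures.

Trajectory: y = x tanθ − g x² (1 + tan²θ)/(2v₀²). With x = 62.5, y = 16.6, v₀ = 65.3, g = 20.1:
9.207 tan²θ − 62.5 tanθ + (25.81) = 0.
tanθ = [62.5 ± √(62.5² − 4 × 9.207 × (25.81))] / (2 × 9.207) = (62.5 ± 54.37) / 18.41, giving tanθ = 0.4416 or 6.347.
θ = 23.83° or 81.05°; the smaller is 23.83°.

23.83°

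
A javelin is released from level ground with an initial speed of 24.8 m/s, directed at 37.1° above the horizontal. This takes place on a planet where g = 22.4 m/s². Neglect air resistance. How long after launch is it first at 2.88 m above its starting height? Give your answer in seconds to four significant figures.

Components: vₓ = 24.80 cos 37.1° = 19.78 m/s, v_y0 = 24.80 sin 37.1° = 14.96 m/s.
Set y = v_y0 t − ½ g t² = 2.88: 11.20 t² − 14.96 t + 2.88 = 0.
t = [14.96 ± √(14.96² − 2·22.4·2.88)] / 22.4 = (14.96 ± 9.735) / 22.4, so t = 0.2333 s or t = 1.102 s.
The first (ascending) time is 0.2333 s.

0.2333 s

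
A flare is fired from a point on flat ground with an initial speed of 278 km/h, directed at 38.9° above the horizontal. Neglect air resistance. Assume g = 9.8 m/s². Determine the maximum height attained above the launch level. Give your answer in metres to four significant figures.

Convert: 278 km/h = 278/3.6 = 77.22 m/s.
Horizontal component vₓ = 77.22 cos 38.9° = 60.10 m/s; vertical v_y0 = 77.22 sin 38.9° = 48.49 m/s.
Maximum height: H = v_y0² / (2g) = 48.49² / (2 × 9.80) = 120.0 m.

120.0 m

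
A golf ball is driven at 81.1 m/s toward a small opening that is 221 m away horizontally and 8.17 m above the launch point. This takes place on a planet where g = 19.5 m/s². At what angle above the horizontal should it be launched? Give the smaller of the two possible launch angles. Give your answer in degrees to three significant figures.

Trajectory: y = x tanθ − g x² (1 + tan²θ)/(2v₀²). With x = 221, y = 8.17, v₀ = 81.1, g = 19.5:
72.40 tan²θ − 221 tanθ + (80.57) = 0.
tanθ = [221 ± √(221² − 4 × 72.40 × (80.57))] / (2 × 72.40) = (221 ± 159.7) / 144.8, giving tanθ = 0.4233 or 2.629.
θ = 22.94° or 69.18°; the smaller is 22.94°.

22.9°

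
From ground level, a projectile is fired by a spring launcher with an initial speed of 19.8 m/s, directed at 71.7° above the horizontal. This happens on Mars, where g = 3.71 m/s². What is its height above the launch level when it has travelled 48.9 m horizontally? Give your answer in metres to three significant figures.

Horizontal component vₓ = 19.80 cos 71.7° = 6.217 m/s; vertical v_y0 = 19.80 sin 71.7° = 18.80 m/s.
Time to reach x = 48.9 m: t = x/vₓ = 48.9/6.217 = 7.865 s.
Height: y = v_y0 t − ½ g t² = 18.80 × 7.865 − 1.855 × 7.865² = 147.9 − 114.8 = 33.10 m.

33.1 m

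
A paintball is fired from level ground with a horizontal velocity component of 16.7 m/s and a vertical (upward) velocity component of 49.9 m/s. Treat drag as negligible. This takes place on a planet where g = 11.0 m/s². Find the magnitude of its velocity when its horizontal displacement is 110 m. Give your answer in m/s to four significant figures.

28.06 m/s

At x = 110 m, t = x/vₓ = 110/16.70 = 6.587 s.
Vertical velocity there: v_y = v_y0 − g t = 49.90 − 11.0 × 6.587 = −22.56 m/s.
Speed: √(vₓ² + v_y²) = √(16.70² + 22.56²) = 28.06 m/s.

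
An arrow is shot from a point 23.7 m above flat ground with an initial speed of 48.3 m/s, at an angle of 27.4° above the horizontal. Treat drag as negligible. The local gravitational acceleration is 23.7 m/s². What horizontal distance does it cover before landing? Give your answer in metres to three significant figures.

Components: vₓ = 48.30 cos 27.4° = 42.88 m/s, v_y0 = 48.30 sin 27.4° = 22.23 m/s.
Vertical motion (up positive, ground at y = 0): 11.85 t² − (22.23) t − 23.7 = 0, so t = (22.23 + √(22.23² + 2·23.7·23.7)) / 23.7 = (22.23 + 40.22) / 23.7 = 2.635 s.
Horizontal distance: R = vₓ t = 42.88 × 2.635 = 113.0 m.

113 m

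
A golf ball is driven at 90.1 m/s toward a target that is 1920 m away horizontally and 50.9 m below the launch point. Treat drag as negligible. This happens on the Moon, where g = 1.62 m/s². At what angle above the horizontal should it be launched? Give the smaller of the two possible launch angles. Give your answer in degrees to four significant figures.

9.684°

Trajectory: y = x tanθ − g x² (1 + tan²θ)/(2v₀²). With x = 1920, y = −50.9, v₀ = 90.1, g = 1.62:
367.8 tan²θ − 1920 tanθ + (316.9) = 0.
tanθ = [1920 ± √(1920² − 4 × 367.8 × (316.9))] / (2 × 367.8) = (1920 ± 1794) / 735.6, giving tanθ = 0.1706 or 5.049.
θ = 9.684° or 78.80°; the smaller is 9.684°.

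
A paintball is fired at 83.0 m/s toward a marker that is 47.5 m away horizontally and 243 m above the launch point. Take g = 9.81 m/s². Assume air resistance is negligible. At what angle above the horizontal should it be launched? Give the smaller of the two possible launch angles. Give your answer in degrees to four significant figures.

Trajectory: y = x tanθ − g x² (1 + tan²θ)/(2v₀²). With x = 47.5, y = 243, v₀ = 83.0, g = 9.81:
1.606 tan²θ − 47.5 tanθ + (244.6) = 0.
tanθ = [47.5 ± √(47.5² − 4 × 1.606 × (244.6))] / (2 × 1.606) = (47.5 ± 26.16) / 3.213, giving tanθ = 6.641 or 22.93.
θ = 81.44° or 87.50°; the smaller is 81.44°.

81.44°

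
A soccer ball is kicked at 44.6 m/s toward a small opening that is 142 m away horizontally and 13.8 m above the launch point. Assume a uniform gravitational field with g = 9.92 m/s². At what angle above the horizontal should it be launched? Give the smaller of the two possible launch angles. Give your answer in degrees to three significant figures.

29.4°

Trajectory: y = x tanθ − g x² (1 + tan²θ)/(2v₀²). With x = 142, y = 13.8, v₀ = 44.6, g = 9.92:
50.28 tan²θ − 142 tanθ + (64.08) = 0.
tanθ = [142 ± √(142² − 4 × 50.28 × (64.08))] / (2 × 50.28) = (142 ± 85.30) / 100.6, giving tanθ = 0.5638 or 2.260.
θ = 29.42° or 66.14°; the smaller is 29.42°.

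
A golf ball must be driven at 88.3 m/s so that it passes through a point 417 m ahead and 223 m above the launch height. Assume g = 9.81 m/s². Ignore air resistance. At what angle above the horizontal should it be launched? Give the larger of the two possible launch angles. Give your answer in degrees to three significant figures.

Trajectory: y = x tanθ − g x² (1 + tan²θ)/(2v₀²). With x = 417, y = 223, v₀ = 88.3, g = 9.81:
109.4 tan²θ − 417 tanθ + (332.4) = 0.
tanθ = [417 ± √(417² − 4 × 109.4 × (332.4))] / (2 × 109.4) = (417 ± 168.7) / 218.8, giving tanθ = 1.135 or 2.677.
θ = 48.62° or 69.52°; the larger is 69.52°.

69.5°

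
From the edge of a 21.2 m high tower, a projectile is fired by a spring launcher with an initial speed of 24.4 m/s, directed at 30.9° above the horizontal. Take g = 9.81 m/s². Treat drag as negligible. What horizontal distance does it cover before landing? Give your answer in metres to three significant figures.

Resolve: vₓ = 24.40 cos 30.9° = 20.94 m/s and v_y0 = 24.40 sin 30.9° = 12.53 m/s.
Vertical motion (up positive, ground at y = 0): 4.905 t² − (12.53) t − 21.2 = 0, so t = (12.53 + √(12.53² + 2·9.81·21.2)) / 9.81 = (12.53 + 23.94) / 9.81 = 3.717 s.
Horizontal distance: R = vₓ t = 20.94 × 3.717 = 77.83 m.

77.8 m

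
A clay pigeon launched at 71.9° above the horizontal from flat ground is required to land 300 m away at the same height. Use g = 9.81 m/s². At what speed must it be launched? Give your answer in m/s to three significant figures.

Level-ground range: R = v₀² sin(2θ)/g, so v₀ = √(gR / sin 2θ).
v₀ = √(9.81 × 300 / sin 143.8°) = √(2943 / 0.5906) = √4983.0 = 70.59 m/s.

70.6 m/s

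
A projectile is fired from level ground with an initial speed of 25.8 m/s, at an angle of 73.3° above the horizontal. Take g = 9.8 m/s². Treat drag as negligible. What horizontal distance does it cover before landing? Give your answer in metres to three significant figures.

37.4 m

Horizontal component vₓ = 25.80 cos 73.3° = 7.414 m/s; vertical v_y0 = 25.80 sin 73.3° = 24.71 m/s.
Time aloft: T = 2 v_y0 / g = 2 × 24.71 / 9.80 = 5.043 s.
Horizontal distance R = vₓ T = 7.414 × 5.043 = 37.39 m.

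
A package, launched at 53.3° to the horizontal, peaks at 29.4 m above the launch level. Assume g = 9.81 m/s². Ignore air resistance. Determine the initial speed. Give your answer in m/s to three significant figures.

30.0 m/s

At the peak v_y = 0, so v_y0 = √(2gH) = √(2 × 9.81 × 29.4) = 24.02 m/s.
v_y0 = v₀ sin θ ⇒ v₀ = 24.02 / sin 53.3° = 29.96 m/s.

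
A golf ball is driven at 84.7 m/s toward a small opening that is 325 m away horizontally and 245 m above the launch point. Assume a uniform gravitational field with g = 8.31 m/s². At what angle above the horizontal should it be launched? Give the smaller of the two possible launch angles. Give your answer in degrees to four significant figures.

Trajectory: y = x tanθ − g x² (1 + tan²θ)/(2v₀²). With x = 325, y = 245, v₀ = 84.7, g = 8.31:
61.17 tan²θ − 325 tanθ + (306.2) = 0.
tanθ = [325 ± √(325² − 4 × 61.17 × (306.2))] / (2 × 61.17) = (325 ± 175.2) / 122.3, giving tanθ = 1.224 or 4.089.
θ = 50.75° or 76.26°; the smaller is 50.75°.

50.75°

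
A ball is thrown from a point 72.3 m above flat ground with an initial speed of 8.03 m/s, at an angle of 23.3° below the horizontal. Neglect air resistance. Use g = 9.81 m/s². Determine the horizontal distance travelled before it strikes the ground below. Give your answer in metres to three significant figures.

vₓ = 8.030 cos 23.3° = 7.375 m/s; v_y0 = −3.176 m/s (downward).
Vertical motion (up positive, ground at y = 0): 4.905 t² − (−3.176) t − 72.3 = 0, so t = (−3.176 + √(3.176² + 2·9.81·72.3)) / 9.81 = (−3.176 + 37.80) / 9.81 = 3.529 s.
Horizontal distance: R = vₓ t = 7.375 × 3.529 = 26.03 m.

26.0 m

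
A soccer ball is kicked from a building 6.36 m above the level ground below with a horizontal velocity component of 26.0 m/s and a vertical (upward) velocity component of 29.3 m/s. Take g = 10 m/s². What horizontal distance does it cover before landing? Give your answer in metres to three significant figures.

The projectile lands when y = 6.36 + (29.30) t − ½·10.0·t² = 0. Positive root: t = (29.30 + √(29.30² + 2·10.0·6.36)) / 10.0 = (29.30 + 31.40) / 10.0 = 6.070 s.
Horizontal distance: R = vₓ t = 26.00 × 6.070 = 157.8 m.

158 m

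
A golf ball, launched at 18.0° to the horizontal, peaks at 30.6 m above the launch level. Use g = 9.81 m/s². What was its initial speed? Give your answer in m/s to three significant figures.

At the peak v_y = 0, so v_y0 = √(2gH) = √(2 × 9.81 × 30.6) = 24.50 m/s.
v_y0 = v₀ sin θ ⇒ v₀ = 24.50 / sin 18.0° = 79.29 m/s.

79.3 m/s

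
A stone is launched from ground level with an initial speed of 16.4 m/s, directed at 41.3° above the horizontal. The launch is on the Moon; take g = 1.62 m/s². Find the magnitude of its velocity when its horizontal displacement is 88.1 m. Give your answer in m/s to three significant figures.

Horizontal component vₓ = 16.40 cos 41.3° = 12.32 m/s; vertical v_y0 = 16.40 sin 41.3° = 10.82 m/s.
At x = 88.1 m, t = x/vₓ = 88.1/12.32 = 7.151 s.
Vertical velocity there: v_y = v_y0 − g t = 10.82 − 1.62 × 7.151 = −0.7599 m/s.
Speed: √(vₓ² + v_y²) = √(12.32² + 0.7599²) = 12.34 m/s.

12.3 m/s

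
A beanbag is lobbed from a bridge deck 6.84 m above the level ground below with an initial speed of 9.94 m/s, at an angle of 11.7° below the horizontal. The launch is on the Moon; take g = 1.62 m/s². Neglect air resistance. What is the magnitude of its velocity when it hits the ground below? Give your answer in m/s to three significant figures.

Resolve: vₓ = 9.940 cos 11.7° = 9.733 m/s and v_y0 = −2.016 m/s (downward).
With up positive and y = 0 at the ground: y(t) = 6.84 + (−2.016) t − 0.8100 t². Setting y = 0 and taking the positive root: t = [−2.016 + √(2.016² + 2·1.62·6.84)] / 1.62 = (−2.016 + 5.121) / 1.62 = 1.917 s.
Vertical velocity at impact: v_y = v_y0 − g t = −2.016 − 1.62 × 1.917 = −5.121 m/s.
Speed: |v| = √(vₓ² + v_y²) = √(9.733² + 5.121²) = 11.00 m/s.

11.0 m/s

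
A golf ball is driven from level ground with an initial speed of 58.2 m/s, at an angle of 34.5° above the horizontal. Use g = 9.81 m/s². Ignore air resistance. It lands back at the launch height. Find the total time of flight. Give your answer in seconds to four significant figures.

vₓ = 58.20 cos 34.5° = 47.96 m/s; v_y0 = 58.20 sin 34.5° = 32.96 m/s.
It returns to y = 0 when t = 2 v_y0 / g = 2(32.96)/9.81 = 6.721 s.

6.721 s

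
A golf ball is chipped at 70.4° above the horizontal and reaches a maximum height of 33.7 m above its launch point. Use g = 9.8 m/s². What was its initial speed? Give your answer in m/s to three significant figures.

27.3 m/s

At the peak v_y = 0, so v_y0 = √(2gH) = √(2 × 9.80 × 33.7) = 25.70 m/s.
v_y0 = v₀ sin θ ⇒ v₀ = 25.70 / sin 70.4° = 27.28 m/s.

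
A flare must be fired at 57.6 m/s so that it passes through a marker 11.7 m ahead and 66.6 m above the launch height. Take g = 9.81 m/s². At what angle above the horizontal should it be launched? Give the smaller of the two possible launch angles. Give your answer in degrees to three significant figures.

Trajectory: y = x tanθ − g x² (1 + tan²θ)/(2v₀²). With x = 11.7, y = 66.6, v₀ = 57.6, g = 9.81:
0.2024 tan²θ − 11.7 tanθ + (66.80) = 0.
tanθ = [11.7 ± √(11.7² − 4 × 0.2024 × (66.80))] / (2 × 0.2024) = (11.7 ± 9.100) / 0.4048, giving tanθ = 6.423 or 51.39.
θ = 81.15° or 88.89°; the smaller is 81.15°.

81.2°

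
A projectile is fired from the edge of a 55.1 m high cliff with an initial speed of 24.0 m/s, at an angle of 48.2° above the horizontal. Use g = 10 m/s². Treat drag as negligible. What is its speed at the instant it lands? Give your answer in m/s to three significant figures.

Horizontal component vₓ = 24.00 cos 48.2° = 16.00 m/s; vertical v_y0 = 24.00 sin 48.2° = 17.89 m/s.
Vertical motion (up positive, ground at y = 0): 5.000 t² − (17.89) t − 55.1 = 0, so t = (17.89 + √(17.89² + 2·10.0·55.1)) / 10.0 = (17.89 + 37.71) / 10.0 = 5.560 s.
Vertical velocity at impact: v_y = v_y0 − g t = 17.89 − 10.0 × 5.560 = −37.71 m/s.
Speed: |v| = √(vₓ² + v_y²) = √(16.00² + 37.71²) = 40.96 m/s.

41.0 m/s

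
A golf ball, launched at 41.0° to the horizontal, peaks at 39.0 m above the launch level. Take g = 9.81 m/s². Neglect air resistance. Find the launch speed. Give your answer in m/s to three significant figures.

42.2 m/s

At the peak v_y = 0, so v_y0 = √(2gH) = √(2 × 9.81 × 39.0) = 27.66 m/s.
v_y0 = v₀ sin θ ⇒ v₀ = 27.66 / sin 41.0° = 42.16 m/s.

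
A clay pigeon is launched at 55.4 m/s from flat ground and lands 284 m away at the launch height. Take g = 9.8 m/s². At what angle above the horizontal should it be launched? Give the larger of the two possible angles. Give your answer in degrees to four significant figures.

57.46°

Level-ground range R = v₀² sin(2θ)/g ⇒ sin(2θ) = gR/v₀² = 9.80 × 284 / 55.4² = 0.9068.
2θ = 65.07° or 180° − 65.07° = 114.9°, so θ = 32.54° or 57.46°.
The larger angle is 57.46°.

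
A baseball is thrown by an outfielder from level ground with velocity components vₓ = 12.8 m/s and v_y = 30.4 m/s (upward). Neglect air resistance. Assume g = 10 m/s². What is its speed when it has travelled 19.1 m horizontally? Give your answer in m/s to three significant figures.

20.1 m/s

Time to reach x = 19.1 m: t = x/vₓ = 19.1/12.80 = 1.492 s.
Vertical velocity there: v_y = v_y0 − g t = 30.40 − 10.0 × 1.492 = 15.48 m/s.
Speed: √(vₓ² + v_y²) = √(12.80² + 15.48²) = 20.09 m/s.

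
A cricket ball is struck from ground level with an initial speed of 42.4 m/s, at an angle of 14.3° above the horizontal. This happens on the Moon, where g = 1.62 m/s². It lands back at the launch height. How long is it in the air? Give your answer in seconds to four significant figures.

12.93 s

Resolve: vₓ = 42.40 cos 14.3° = 41.09 m/s and v_y0 = 42.40 sin 14.3° = 10.47 m/s.
Time of flight on level ground: T = 2 v_y0 / g = 2 × 10.47 / 1.62 = 12.93 s.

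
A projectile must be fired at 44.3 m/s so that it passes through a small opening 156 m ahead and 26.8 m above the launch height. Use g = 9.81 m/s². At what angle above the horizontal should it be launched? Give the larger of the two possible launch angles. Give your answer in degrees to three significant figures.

60.0°

Trajectory: y = x tanθ − g x² (1 + tan²θ)/(2v₀²). With x = 156, y = 26.8, v₀ = 44.3, g = 9.81:
60.82 tan²θ − 156 tanθ + (87.62) = 0.
tanθ = [156 ± √(156² − 4 × 60.82 × (87.62))] / (2 × 60.82) = (156 ± 54.93) / 121.6, giving tanθ = 0.8309 or 1.734.
θ = 39.72° or 60.03°; the larger is 60.03°.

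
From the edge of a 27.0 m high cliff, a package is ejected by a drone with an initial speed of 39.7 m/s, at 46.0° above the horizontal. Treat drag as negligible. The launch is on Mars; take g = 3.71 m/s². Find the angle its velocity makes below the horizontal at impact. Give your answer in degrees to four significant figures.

49.13°

Resolve: vₓ = 39.70 cos 46.0° = 27.58 m/s and v_y0 = 39.70 sin 46.0° = 28.56 m/s.
The projectile lands when y = 27.0 + (28.56) t − ½·3.71·t² = 0. Positive root: t = (28.56 + √(28.56² + 2·3.71·27.0)) / 3.71 = (28.56 + 31.87) / 3.71 = 16.29 s.
At impact: v_y = v_y0 − g t = −31.87 m/s; vₓ = 27.58 m/s.
Angle below horizontal: arctan(|v_y|/vₓ) = arctan(31.87/27.58) = 49.13°.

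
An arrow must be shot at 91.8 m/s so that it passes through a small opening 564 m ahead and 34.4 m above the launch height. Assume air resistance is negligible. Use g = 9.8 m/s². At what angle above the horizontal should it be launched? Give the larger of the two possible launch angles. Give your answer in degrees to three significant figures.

68.9°

Trajectory: y = x tanθ − g x² (1 + tan²θ)/(2v₀²). With x = 564, y = 34.4, v₀ = 91.8, g = 9.80:
185.0 tan²θ − 564 tanθ + (219.4) = 0.
tanθ = [564 ± √(564² − 4 × 185.0 × (219.4))] / (2 × 185.0) = (564 ± 394.7) / 369.9, giving tanθ = 0.4576 or 2.592.
θ = 24.59° or 68.90°; the larger is 68.90°.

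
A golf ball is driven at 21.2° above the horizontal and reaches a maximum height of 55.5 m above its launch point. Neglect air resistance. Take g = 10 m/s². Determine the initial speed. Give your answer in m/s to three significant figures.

92.1 m/s

At the peak v_y = 0, so v_y0 = √(2gH) = √(2 × 10.0 × 55.5) = 33.32 m/s.
v_y0 = v₀ sin θ ⇒ v₀ = 33.32 / sin 21.2° = 92.13 m/s.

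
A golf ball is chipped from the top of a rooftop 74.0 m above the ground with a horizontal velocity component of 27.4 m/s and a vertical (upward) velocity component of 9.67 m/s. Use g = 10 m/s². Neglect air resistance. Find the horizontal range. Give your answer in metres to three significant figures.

135 m

With up positive and y = 0 at the ground: y(t) = 74.0 + (9.670) t − 5.000 t². Setting y = 0 and taking the positive root: t = [9.670 + √(9.670² + 2·10.0·74.0)] / 10.0 = (9.670 + 39.67) / 10.0 = 4.934 s.
Horizontal distance: R = vₓ t = 27.40 × 4.934 = 135.2 m.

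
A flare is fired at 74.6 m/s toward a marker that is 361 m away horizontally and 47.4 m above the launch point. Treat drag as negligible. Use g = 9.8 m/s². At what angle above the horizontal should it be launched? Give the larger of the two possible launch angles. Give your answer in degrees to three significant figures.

69.0°

Trajectory: y = x tanθ − g x² (1 + tan²θ)/(2v₀²). With x = 361, y = 47.4, v₀ = 74.6, g = 9.80:
114.7 tan²θ − 361 tanθ + (162.1) = 0.
tanθ = [361 ± √(361² − 4 × 114.7 × (162.1))] / (2 × 114.7) = (361 ± 236.4) / 229.5, giving tanθ = 0.5428 or 2.603.
θ = 28.49° or 68.99°; the larger is 68.99°.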